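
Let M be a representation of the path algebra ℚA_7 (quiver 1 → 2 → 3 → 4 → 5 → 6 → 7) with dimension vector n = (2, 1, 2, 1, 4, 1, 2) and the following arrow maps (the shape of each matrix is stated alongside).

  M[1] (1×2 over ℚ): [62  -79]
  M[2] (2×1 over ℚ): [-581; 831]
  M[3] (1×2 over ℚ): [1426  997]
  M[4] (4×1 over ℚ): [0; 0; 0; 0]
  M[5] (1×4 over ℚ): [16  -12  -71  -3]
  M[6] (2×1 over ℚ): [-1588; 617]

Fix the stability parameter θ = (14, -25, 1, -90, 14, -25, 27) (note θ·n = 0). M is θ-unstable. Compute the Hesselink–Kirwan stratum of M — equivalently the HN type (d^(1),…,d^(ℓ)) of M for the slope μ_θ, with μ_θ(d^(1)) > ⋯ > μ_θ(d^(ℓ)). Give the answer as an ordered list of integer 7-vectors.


Via rank(M_{q-1}∘⋯∘M_p): M ≅ I[1,1], I[1,4], I[3,3], I[5,5]^3, I[5,7], I[7,7].
μ_θ-semistable layers: μ^(1)=27; μ^(2)=14; μ^(3)=1; μ^(4)=-11/2; μ^(5)=-25

((0, 0, 0, 0, 0, 0, 2); (1, 0, 0, 0, 3, 0, 0); (0, 0, 1, 0, 0, 0, 0); (0, 0, 0, 0, 1, 1, 0); (1, 1, 1, 1, 0, 0, 0))


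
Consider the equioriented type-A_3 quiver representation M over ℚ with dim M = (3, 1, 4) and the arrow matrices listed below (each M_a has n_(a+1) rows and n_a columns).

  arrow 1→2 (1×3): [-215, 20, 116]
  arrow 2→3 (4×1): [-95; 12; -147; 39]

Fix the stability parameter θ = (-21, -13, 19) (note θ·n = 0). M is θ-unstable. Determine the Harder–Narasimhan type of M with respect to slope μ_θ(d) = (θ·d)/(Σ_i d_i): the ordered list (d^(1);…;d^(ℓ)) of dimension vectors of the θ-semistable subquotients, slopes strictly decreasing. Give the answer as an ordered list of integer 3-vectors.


Via rank(M_{q-1}∘⋯∘M_p): M ≅ I[1,1]^2, I[1,3], I[3,3]^3.
μ_θ-semistable layers: μ^(1)=19; μ^(2)=-13; μ^(3)=-21

((0, 0, 4); (0, 1, 0); (3, 0, 0))


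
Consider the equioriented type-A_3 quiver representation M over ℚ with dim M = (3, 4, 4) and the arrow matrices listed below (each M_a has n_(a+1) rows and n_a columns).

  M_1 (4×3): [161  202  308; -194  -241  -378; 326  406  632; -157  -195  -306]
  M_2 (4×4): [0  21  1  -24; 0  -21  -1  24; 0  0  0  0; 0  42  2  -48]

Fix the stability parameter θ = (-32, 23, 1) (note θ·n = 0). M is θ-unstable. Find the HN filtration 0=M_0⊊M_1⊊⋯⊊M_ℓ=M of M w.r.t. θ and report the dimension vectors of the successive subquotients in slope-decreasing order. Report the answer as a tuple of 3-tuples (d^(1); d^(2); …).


Barcode: M ≅ I[1,2]^2, I[1,3], I[2,2], I[3,3]^3. HN layers by μ_θ (4 steps, strictly decreasing):
  μ^(1)=23; μ^(2)=12; μ^(3)=1; μ^(4)=-32

((0, 3, 0); (0, 1, 1); (0, 0, 3); (3, 0, 0))


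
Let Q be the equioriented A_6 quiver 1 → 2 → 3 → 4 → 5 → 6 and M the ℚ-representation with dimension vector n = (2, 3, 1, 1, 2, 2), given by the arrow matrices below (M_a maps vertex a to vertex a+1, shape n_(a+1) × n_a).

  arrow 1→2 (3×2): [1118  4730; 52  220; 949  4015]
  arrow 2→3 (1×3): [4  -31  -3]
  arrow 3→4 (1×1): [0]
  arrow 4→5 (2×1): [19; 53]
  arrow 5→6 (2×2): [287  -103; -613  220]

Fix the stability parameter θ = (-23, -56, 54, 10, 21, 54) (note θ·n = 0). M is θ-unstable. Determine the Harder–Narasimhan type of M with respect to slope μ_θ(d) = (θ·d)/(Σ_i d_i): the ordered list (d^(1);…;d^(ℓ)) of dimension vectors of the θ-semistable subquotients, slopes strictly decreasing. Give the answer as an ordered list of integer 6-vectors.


Barcode: M ≅ I[1,1], I[1,3], I[2,2]^2, I[4,6], I[5,6]. HN layers by μ_θ (6 steps, strictly decreasing):
  μ^(1)=54; μ^(2)=21; μ^(3)=10; μ^(4)=-23; μ^(5)=-79/2; μ^(6)=-56

((0, 0, 1, 0, 0, 2); (0, 0, 0, 0, 2, 0); (0, 0, 0, 1, 0, 0); (1, 0, 0, 0, 0, 0); (1, 1, 0, 0, 0, 0); (0, 2, 0, 0, 0, 0))


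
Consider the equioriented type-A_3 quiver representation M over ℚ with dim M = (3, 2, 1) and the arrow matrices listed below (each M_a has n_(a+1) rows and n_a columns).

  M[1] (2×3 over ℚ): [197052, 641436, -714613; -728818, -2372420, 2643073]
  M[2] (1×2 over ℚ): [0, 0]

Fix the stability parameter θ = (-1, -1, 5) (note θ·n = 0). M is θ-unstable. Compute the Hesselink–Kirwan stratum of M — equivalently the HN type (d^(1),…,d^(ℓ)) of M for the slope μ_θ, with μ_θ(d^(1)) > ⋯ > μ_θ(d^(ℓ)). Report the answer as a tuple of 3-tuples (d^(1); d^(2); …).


Via rank(M_{q-1}∘⋯∘M_p): M ≅ I[1,1], I[1,2]^2, I[3,3].
μ_θ-semistable layers: μ^(1)=5; μ^(2)=-1

((0, 0, 1); (3, 2, 0))


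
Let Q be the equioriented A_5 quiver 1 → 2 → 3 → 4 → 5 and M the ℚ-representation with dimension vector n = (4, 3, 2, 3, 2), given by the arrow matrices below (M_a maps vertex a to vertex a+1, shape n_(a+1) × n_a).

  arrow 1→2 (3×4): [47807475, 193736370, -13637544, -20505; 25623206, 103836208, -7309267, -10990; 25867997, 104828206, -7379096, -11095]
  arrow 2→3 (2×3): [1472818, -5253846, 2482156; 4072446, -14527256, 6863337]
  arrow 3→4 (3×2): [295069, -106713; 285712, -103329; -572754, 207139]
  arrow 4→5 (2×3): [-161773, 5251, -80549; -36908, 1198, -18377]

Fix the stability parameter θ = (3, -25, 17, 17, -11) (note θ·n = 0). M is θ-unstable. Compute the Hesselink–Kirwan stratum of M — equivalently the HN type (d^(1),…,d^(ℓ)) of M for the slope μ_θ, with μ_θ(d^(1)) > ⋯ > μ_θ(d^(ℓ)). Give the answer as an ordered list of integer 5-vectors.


Interval decomposition of M: I[1,1]^2, I[1,5]^2, I[2,2], I[4,4].
HN type (ℓ=5): μ^(1)=17; μ^(2)=23/3; μ^(3)=3; μ^(4)=-11; μ^(5)=-25

((0, 0, 0, 1, 0); (0, 0, 2, 2, 2); (2, 0, 0, 0, 0); (2, 2, 0, 0, 0); (0, 1, 0, 0, 0))


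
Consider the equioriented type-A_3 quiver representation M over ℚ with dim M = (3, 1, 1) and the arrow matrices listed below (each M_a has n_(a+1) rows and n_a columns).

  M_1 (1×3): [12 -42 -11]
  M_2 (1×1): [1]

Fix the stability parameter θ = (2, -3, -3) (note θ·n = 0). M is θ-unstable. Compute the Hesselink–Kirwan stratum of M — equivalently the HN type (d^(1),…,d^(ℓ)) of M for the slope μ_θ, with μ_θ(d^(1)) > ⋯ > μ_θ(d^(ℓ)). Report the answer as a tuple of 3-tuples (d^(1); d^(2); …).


Barcode: M ≅ I[1,1]^2, I[1,3]. HN layers by μ_θ (2 steps, strictly decreasing):
  μ^(1)=2; μ^(2)=-4/3

((2, 0, 0); (1, 1, 1))


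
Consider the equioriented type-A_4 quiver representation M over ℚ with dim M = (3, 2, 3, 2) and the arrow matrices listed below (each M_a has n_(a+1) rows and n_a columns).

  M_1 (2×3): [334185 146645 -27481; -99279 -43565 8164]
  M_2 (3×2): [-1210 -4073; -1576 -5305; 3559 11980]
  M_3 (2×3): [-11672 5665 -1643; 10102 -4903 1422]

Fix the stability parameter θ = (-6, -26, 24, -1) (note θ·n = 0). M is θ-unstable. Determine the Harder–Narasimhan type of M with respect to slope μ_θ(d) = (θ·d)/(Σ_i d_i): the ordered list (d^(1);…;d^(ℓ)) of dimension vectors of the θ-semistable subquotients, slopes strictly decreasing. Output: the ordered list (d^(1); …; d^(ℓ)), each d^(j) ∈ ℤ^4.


Barcode: M ≅ I[1,1], I[1,4]^2, I[3,3]. HN layers by μ_θ (4 steps, strictly decreasing):
  μ^(1)=24; μ^(2)=23/2; μ^(3)=-6; μ^(4)=-16

((0, 0, 1, 0); (0, 0, 2, 2); (1, 0, 0, 0); (2, 2, 0, 0))


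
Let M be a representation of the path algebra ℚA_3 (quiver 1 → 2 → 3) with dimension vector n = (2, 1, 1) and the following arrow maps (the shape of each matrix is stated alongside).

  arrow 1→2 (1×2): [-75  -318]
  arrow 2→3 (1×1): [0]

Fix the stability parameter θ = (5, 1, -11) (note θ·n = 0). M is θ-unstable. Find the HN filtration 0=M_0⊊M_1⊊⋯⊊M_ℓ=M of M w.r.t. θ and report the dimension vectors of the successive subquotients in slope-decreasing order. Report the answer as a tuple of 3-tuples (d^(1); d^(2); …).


Via rank(M_{q-1}∘⋯∘M_p): M ≅ I[1,1], I[1,2], I[3,3].
μ_θ-semistable layers: μ^(1)=5; μ^(2)=3; μ^(3)=-11

((1, 0, 0); (1, 1, 0); (0, 0, 1))


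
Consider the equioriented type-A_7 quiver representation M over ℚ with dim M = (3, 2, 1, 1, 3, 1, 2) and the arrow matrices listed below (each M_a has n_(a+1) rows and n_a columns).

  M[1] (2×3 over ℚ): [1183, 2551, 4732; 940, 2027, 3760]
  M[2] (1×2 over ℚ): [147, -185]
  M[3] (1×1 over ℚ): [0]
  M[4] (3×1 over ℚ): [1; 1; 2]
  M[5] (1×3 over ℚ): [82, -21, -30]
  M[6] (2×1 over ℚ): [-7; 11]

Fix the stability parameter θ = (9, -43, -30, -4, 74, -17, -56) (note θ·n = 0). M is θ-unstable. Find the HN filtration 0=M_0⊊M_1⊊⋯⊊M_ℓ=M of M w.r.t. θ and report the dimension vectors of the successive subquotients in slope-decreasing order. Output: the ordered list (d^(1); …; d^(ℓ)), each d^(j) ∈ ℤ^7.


Barcode: M ≅ I[1,1], I[1,2], I[1,3], I[4,7], I[5,5]^2, I[7,7]. HN layers by μ_θ (7 steps, strictly decreasing):
  μ^(1)=74; μ^(2)=9; μ^(3)=1/3; μ^(4)=-4; μ^(5)=-17; μ^(6)=-64/3; μ^(7)=-56

((0, 0, 0, 0, 2, 0, 0); (1, 0, 0, 0, 0, 0, 0); (0, 0, 0, 0, 1, 1, 1); (0, 0, 0, 1, 0, 0, 0); (1, 1, 0, 0, 0, 0, 0); (1, 1, 1, 0, 0, 0, 0); (0, 0, 0, 0, 0, 0, 1))


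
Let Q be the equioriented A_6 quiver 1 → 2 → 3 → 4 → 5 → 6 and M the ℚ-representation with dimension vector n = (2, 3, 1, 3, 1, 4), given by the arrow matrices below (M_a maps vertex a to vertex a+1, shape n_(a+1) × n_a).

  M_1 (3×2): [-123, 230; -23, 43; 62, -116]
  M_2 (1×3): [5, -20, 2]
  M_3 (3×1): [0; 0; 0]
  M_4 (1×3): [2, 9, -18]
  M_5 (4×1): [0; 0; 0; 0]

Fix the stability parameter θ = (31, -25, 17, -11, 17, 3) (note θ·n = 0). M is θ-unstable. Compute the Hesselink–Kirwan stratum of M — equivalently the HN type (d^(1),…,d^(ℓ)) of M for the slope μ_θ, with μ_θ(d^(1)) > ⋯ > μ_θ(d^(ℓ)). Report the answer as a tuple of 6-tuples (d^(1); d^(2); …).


Barcode: M ≅ I[1,2], I[1,3], I[2,2], I[4,4]^2, I[4,5], I[6,6]^4. HN layers by μ_θ (4 steps, strictly decreasing):
  μ^(1)=17; μ^(2)=3; μ^(3)=-11; μ^(4)=-25

((0, 0, 1, 0, 1, 0); (2, 2, 0, 0, 0, 4); (0, 0, 0, 3, 0, 0); (0, 1, 0, 0, 0, 0))


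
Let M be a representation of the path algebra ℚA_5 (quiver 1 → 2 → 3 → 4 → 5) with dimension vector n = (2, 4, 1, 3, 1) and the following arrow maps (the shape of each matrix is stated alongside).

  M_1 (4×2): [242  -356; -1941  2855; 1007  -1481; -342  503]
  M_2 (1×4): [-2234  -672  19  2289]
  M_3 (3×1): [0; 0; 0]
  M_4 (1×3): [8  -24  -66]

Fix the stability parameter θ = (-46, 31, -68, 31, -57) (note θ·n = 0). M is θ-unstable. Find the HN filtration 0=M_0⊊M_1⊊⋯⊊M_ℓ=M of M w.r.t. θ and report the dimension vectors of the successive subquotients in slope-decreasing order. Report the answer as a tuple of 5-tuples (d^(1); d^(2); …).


Interval decomposition of M: I[1,2], I[1,3], I[2,2]^2, I[4,4]^2, I[4,5].
HN type (ℓ=4): μ^(1)=31; μ^(2)=-13; μ^(3)=-37/2; μ^(4)=-46

((0, 3, 0, 2, 0); (0, 0, 0, 1, 1); (0, 1, 1, 0, 0); (2, 0, 0, 0, 0))


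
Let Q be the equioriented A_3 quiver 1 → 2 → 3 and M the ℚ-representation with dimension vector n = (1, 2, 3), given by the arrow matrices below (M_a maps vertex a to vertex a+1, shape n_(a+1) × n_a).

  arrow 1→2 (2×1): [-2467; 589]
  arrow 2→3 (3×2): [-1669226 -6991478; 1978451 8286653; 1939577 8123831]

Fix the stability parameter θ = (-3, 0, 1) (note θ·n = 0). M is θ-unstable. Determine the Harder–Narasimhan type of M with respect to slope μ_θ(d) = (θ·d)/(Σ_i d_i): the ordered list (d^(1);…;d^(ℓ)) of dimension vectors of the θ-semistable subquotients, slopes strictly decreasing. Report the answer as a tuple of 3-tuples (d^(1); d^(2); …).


Interval decomposition of M: I[1,2], I[2,3], I[3,3]^2.
HN type (ℓ=3): μ^(1)=1; μ^(2)=0; μ^(3)=-3

((0, 0, 3); (0, 2, 0); (1, 0, 0))


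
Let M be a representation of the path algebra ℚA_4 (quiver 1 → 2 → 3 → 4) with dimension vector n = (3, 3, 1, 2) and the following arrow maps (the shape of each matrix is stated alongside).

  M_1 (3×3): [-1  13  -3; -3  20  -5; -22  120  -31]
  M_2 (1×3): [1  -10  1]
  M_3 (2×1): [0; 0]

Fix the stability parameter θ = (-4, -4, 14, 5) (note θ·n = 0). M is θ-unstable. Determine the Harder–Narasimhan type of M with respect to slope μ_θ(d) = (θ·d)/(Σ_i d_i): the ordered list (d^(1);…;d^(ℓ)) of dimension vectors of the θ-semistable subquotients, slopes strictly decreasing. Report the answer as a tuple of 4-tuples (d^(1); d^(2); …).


Barcode: M ≅ I[1,2]^2, I[1,3], I[4,4]^2. HN layers by μ_θ (3 steps, strictly decreasing):
  μ^(1)=14; μ^(2)=5; μ^(3)=-4

((0, 0, 1, 0); (0, 0, 0, 2); (3, 3, 0, 0))


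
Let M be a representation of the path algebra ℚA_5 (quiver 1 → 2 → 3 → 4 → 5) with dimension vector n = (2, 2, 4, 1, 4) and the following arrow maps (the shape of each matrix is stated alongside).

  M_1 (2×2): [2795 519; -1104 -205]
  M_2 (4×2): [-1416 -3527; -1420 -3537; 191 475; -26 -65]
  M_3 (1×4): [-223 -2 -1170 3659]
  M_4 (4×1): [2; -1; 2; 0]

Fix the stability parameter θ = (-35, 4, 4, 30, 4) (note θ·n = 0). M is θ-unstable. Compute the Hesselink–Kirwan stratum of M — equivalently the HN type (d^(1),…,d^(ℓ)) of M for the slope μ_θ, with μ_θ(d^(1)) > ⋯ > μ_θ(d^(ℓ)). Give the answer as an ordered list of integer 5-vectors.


Barcode: M ≅ I[1,3], I[1,5], I[3,3]^2, I[5,5]^3. HN layers by μ_θ (3 steps, strictly decreasing):
  μ^(1)=17; μ^(2)=4; μ^(3)=-35

((0, 0, 0, 1, 1); (0, 2, 4, 0, 3); (2, 0, 0, 0, 0))


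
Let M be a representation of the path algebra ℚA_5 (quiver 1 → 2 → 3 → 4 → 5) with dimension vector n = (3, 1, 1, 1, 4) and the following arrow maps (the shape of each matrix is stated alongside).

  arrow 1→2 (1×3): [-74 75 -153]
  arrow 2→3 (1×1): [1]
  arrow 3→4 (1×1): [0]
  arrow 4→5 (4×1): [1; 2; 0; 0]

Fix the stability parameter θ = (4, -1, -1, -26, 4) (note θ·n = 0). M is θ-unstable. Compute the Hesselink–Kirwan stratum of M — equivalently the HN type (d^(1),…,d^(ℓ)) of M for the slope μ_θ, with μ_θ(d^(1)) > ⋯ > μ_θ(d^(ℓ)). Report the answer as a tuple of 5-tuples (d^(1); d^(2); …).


Barcode: M ≅ I[1,1]^2, I[1,3], I[4,5], I[5,5]^3. HN layers by μ_θ (3 steps, strictly decreasing):
  μ^(1)=4; μ^(2)=2/3; μ^(3)=-26

((2, 0, 0, 0, 4); (1, 1, 1, 0, 0); (0, 0, 0, 1, 0))


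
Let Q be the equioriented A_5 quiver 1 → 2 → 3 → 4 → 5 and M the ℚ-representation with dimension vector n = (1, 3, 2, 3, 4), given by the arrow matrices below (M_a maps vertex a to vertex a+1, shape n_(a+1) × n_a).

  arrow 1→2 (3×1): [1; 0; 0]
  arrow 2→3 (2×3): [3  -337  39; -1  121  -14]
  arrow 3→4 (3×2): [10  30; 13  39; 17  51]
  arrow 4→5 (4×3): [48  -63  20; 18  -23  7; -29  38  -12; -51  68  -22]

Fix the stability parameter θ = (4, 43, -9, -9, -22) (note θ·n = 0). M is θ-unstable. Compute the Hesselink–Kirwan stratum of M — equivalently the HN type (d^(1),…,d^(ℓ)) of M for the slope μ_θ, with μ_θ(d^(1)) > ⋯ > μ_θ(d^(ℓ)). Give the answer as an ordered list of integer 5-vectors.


Interval decomposition of M: I[1,3], I[2,2], I[2,5], I[4,5]^2, I[5,5].
HN type (ℓ=6): μ^(1)=43; μ^(2)=17; μ^(3)=4; μ^(4)=3/4; μ^(5)=-31/2; μ^(6)=-22

((0, 1, 0, 0, 0); (0, 1, 1, 0, 0); (1, 0, 0, 0, 0); (0, 1, 1, 1, 1); (0, 0, 0, 2, 2); (0, 0, 0, 0, 1))


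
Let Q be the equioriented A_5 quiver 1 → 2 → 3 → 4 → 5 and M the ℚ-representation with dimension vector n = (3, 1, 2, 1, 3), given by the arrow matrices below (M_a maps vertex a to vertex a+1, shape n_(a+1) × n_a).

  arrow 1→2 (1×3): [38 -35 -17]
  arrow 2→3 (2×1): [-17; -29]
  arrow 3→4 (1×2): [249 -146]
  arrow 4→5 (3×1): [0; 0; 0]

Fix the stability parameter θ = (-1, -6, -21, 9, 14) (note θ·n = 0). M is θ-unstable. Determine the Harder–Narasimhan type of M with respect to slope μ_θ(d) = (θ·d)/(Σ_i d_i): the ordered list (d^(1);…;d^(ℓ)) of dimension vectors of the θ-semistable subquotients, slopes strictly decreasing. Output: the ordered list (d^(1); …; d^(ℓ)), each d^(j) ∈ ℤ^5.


Barcode: M ≅ I[1,1]^2, I[1,4], I[3,3], I[5,5]^3. HN layers by μ_θ (5 steps, strictly decreasing):
  μ^(1)=14; μ^(2)=9; μ^(3)=-1; μ^(4)=-28/3; μ^(5)=-21

((0, 0, 0, 0, 3); (0, 0, 0, 1, 0); (2, 0, 0, 0, 0); (1, 1, 1, 0, 0); (0, 0, 1, 0, 0))


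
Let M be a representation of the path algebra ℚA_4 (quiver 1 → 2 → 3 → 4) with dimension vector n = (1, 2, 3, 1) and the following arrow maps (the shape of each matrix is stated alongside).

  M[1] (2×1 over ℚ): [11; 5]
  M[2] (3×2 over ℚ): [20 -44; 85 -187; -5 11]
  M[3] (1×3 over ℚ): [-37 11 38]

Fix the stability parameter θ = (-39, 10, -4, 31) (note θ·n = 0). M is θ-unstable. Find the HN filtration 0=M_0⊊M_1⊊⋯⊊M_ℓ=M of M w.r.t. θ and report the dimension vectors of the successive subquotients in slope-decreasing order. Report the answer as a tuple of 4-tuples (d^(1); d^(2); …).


Barcode: M ≅ I[1,2], I[2,4], I[3,3]^2. HN layers by μ_θ (5 steps, strictly decreasing):
  μ^(1)=31; μ^(2)=10; μ^(3)=3; μ^(4)=-4; μ^(5)=-39

((0, 0, 0, 1); (0, 1, 0, 0); (0, 1, 1, 0); (0, 0, 2, 0); (1, 0, 0, 0))


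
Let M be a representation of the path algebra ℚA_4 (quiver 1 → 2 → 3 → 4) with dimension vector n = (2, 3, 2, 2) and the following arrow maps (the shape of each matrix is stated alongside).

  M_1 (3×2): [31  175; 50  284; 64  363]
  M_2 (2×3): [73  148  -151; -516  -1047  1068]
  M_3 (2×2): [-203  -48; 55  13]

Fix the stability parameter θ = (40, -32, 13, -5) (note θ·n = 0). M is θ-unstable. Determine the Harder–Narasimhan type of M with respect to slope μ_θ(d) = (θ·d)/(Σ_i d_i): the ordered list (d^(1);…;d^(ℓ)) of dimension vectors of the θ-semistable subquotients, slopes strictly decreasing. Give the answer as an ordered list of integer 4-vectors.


Interval decomposition of M: I[1,2], I[1,4], I[2,4].
HN type (ℓ=2): μ^(1)=4; μ^(2)=-32

((2, 2, 2, 2); (0, 1, 0, 0))


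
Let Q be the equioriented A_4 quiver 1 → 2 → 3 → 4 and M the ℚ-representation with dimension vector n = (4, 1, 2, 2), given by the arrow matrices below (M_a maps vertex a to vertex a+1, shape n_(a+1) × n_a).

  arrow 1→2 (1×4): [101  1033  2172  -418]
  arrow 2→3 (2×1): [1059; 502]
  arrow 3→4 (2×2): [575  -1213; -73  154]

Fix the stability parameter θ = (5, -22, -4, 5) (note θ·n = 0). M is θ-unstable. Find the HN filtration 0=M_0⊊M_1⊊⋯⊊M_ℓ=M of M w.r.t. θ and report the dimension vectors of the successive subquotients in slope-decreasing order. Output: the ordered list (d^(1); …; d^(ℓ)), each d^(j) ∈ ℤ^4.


Via rank(M_{q-1}∘⋯∘M_p): M ≅ I[1,1]^3, I[1,4], I[3,4].
μ_θ-semistable layers: μ^(1)=5; μ^(2)=-4; μ^(3)=-17/2

((3, 0, 0, 2); (0, 0, 2, 0); (1, 1, 0, 0))


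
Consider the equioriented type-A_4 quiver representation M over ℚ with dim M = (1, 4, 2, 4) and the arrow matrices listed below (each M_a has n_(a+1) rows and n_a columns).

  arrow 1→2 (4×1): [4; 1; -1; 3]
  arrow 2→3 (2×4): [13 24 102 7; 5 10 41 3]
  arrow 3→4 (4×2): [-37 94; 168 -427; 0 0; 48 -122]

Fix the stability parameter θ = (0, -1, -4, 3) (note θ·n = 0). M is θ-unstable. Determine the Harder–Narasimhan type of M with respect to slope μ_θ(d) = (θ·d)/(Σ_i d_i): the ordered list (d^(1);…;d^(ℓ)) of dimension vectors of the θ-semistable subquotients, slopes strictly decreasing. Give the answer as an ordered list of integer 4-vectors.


Barcode: M ≅ I[1,4], I[2,2]^2, I[2,4], I[4,4]^2. HN layers by μ_θ (4 steps, strictly decreasing):
  μ^(1)=3; μ^(2)=-1; μ^(3)=-5/3; μ^(4)=-5/2

((0, 0, 0, 4); (0, 2, 0, 0); (1, 1, 1, 0); (0, 1, 1, 0))


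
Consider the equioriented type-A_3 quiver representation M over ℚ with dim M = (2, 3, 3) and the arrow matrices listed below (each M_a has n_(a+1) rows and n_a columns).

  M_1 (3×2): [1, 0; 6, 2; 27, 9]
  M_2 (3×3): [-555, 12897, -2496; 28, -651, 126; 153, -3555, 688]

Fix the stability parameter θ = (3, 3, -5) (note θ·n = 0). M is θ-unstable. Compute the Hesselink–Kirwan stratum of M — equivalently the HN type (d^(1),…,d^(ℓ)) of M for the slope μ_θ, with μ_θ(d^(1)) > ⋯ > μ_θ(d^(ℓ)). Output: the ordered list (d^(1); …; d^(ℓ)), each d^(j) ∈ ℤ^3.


Interval decomposition of M: I[1,2], I[1,3], I[2,3], I[3,3].
HN type (ℓ=4): μ^(1)=3; μ^(2)=1/3; μ^(3)=-1; μ^(4)=-5

((1, 1, 0); (1, 1, 1); (0, 1, 1); (0, 0, 1))


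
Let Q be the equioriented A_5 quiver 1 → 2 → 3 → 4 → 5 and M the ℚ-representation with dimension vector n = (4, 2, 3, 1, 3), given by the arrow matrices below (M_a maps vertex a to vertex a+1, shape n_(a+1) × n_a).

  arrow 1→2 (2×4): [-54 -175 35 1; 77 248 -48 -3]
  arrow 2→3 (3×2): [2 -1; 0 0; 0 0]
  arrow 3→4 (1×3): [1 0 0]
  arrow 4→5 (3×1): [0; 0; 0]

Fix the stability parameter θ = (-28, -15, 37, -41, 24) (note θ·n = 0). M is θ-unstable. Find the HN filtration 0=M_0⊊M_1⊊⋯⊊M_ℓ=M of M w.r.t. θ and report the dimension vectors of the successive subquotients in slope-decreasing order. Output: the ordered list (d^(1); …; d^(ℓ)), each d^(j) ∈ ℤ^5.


Barcode: M ≅ I[1,1]^2, I[1,2], I[1,4], I[3,3]^2, I[5,5]^3. HN layers by μ_θ (5 steps, strictly decreasing):
  μ^(1)=37; μ^(2)=24; μ^(3)=-2; μ^(4)=-15; μ^(5)=-28

((0, 0, 2, 0, 0); (0, 0, 0, 0, 3); (0, 0, 1, 1, 0); (0, 2, 0, 0, 0); (4, 0, 0, 0, 0))


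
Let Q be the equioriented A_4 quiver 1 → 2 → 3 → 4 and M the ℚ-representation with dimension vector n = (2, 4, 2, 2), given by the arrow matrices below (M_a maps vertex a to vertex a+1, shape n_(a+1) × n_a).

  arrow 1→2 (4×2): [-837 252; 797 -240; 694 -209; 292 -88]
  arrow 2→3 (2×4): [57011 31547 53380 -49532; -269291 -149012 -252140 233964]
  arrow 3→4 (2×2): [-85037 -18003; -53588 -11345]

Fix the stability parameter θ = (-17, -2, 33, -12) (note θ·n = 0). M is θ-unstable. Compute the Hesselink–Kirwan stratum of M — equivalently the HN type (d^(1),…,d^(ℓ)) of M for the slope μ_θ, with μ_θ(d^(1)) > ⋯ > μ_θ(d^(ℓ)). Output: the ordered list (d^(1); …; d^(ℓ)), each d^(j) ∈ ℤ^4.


Interval decomposition of M: I[1,2], I[1,4], I[2,2], I[2,4].
HN type (ℓ=3): μ^(1)=21/2; μ^(2)=-2; μ^(3)=-17

((0, 0, 2, 2); (0, 4, 0, 0); (2, 0, 0, 0))


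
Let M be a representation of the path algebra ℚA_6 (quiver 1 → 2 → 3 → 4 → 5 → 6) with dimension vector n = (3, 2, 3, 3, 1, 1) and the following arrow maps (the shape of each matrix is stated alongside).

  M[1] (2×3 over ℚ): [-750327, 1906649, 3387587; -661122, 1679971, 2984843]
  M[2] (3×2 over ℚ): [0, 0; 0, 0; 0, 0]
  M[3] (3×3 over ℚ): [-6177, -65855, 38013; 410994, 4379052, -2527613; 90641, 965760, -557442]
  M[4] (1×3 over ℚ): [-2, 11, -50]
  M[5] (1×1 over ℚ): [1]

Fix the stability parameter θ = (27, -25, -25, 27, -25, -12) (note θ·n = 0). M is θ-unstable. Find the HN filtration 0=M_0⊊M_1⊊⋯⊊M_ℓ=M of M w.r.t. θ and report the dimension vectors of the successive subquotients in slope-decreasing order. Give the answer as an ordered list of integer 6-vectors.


Via rank(M_{q-1}∘⋯∘M_p): M ≅ I[1,1], I[1,2]^2, I[3,4]^2, I[3,6].
μ_θ-semistable layers: μ^(1)=27; μ^(2)=1; μ^(3)=-10/3; μ^(4)=-25

((1, 0, 0, 2, 0, 0); (2, 2, 0, 0, 0, 0); (0, 0, 0, 1, 1, 1); (0, 0, 3, 0, 0, 0))


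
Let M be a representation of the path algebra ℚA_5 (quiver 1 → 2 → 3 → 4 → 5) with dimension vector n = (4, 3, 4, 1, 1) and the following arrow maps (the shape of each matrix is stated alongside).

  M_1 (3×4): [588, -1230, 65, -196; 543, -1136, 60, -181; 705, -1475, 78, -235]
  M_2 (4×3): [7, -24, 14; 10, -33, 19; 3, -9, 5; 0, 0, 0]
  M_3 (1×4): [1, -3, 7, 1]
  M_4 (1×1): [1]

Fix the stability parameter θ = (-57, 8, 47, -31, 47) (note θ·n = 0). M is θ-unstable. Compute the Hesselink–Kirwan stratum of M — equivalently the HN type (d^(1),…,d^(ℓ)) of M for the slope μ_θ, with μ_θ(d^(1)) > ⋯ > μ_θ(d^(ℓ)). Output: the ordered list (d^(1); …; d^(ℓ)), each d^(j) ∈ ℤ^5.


Interval decomposition of M: I[1,1], I[1,2], I[1,3], I[1,5], I[3,3]^2.
HN type (ℓ=3): μ^(1)=47; μ^(2)=8; μ^(3)=-57

((0, 0, 3, 0, 1); (0, 3, 1, 1, 0); (4, 0, 0, 0, 0))


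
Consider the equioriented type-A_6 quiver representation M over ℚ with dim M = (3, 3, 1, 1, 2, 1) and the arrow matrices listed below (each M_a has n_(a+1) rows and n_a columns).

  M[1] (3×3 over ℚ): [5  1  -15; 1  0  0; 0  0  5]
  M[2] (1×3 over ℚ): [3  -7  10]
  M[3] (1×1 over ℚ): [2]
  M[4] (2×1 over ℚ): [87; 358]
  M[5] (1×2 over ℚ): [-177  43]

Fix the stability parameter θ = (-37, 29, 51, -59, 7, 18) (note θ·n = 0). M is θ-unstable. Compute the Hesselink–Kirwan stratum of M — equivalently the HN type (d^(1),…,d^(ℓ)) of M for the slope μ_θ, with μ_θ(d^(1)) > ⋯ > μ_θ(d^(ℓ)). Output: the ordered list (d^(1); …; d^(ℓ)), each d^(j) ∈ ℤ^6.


Barcode: M ≅ I[1,2]^2, I[1,6], I[5,5]. HN layers by μ_θ (4 steps, strictly decreasing):
  μ^(1)=29; μ^(2)=18; μ^(3)=7; μ^(4)=-37

((0, 2, 0, 0, 0, 0); (0, 0, 0, 0, 0, 1); (0, 1, 1, 1, 2, 0); (3, 0, 0, 0, 0, 0))


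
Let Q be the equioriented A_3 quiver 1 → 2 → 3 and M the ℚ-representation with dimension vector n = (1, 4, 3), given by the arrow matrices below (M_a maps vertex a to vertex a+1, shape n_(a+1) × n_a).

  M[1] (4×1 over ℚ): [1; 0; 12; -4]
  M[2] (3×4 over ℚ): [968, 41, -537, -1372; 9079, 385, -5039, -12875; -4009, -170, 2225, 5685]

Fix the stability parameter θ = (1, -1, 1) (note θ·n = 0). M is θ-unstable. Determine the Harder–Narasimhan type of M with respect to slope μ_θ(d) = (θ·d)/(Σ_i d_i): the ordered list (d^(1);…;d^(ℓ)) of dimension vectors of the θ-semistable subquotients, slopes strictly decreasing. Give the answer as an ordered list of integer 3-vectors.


Barcode: M ≅ I[1,3], I[2,2], I[2,3]^2. HN layers by μ_θ (3 steps, strictly decreasing):
  μ^(1)=1; μ^(2)=0; μ^(3)=-1

((0, 0, 3); (1, 1, 0); (0, 3, 0))


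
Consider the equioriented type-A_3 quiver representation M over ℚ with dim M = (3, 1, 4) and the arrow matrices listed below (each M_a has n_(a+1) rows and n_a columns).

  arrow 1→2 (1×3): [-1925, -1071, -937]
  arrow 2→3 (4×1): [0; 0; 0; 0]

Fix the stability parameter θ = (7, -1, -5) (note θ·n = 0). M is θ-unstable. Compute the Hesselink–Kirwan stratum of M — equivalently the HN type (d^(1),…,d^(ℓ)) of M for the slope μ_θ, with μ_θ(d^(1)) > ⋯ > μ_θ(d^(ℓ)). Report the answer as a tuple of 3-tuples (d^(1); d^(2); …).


Barcode: M ≅ I[1,1]^2, I[1,2], I[3,3]^4. HN layers by μ_θ (3 steps, strictly decreasing):
  μ^(1)=7; μ^(2)=3; μ^(3)=-5

((2, 0, 0); (1, 1, 0); (0, 0, 4))


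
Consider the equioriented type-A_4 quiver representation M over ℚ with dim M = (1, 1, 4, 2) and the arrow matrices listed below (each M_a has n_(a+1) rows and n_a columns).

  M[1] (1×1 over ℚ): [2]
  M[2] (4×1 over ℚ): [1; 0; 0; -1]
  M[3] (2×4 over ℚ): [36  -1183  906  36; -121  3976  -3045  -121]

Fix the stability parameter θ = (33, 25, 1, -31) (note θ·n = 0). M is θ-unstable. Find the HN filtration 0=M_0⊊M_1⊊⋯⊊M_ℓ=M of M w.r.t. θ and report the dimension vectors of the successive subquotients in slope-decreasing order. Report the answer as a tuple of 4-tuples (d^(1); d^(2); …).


Via rank(M_{q-1}∘⋯∘M_p): M ≅ I[1,3], I[3,3], I[3,4]^2.
μ_θ-semistable layers: μ^(1)=59/3; μ^(2)=1; μ^(3)=-15

((1, 1, 1, 0); (0, 0, 1, 0); (0, 0, 2, 2))


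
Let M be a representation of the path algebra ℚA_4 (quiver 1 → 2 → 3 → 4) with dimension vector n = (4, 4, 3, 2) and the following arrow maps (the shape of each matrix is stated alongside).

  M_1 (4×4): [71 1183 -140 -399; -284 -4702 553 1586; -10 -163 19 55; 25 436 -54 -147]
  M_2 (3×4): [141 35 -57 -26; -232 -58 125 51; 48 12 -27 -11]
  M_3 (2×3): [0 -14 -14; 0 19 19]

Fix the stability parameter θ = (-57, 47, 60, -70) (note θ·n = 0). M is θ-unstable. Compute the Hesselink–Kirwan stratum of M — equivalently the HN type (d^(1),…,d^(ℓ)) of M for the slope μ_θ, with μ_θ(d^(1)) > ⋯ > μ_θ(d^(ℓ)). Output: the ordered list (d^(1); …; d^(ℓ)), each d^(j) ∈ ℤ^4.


Interval decomposition of M: I[1,2], I[1,3]^2, I[1,4], I[4,4].
HN type (ℓ=5): μ^(1)=60; μ^(2)=47; μ^(3)=37/3; μ^(4)=-57; μ^(5)=-70

((0, 0, 2, 0); (0, 3, 0, 0); (0, 1, 1, 1); (4, 0, 0, 0); (0, 0, 0, 1))


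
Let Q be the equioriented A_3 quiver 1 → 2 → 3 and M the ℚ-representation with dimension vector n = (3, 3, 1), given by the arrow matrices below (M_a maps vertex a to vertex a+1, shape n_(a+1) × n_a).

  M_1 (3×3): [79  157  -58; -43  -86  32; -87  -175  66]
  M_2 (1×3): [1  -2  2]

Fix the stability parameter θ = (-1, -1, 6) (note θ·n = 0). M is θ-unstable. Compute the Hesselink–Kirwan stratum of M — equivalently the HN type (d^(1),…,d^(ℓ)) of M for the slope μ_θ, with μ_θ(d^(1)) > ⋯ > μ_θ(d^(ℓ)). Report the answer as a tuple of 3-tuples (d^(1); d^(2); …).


Interval decomposition of M: I[1,2]^2, I[1,3].
HN type (ℓ=2): μ^(1)=6; μ^(2)=-1

((0, 0, 1); (3, 3, 0))


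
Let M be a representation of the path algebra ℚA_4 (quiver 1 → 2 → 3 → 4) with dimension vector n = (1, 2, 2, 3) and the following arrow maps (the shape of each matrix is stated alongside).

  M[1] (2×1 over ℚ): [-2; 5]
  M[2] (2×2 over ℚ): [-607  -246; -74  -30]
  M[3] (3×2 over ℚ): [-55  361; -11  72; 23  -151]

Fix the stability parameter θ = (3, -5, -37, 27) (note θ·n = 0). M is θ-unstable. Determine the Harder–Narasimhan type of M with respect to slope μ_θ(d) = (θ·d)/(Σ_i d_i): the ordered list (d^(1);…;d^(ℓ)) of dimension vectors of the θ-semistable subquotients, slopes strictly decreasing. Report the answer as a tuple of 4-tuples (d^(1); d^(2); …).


Via rank(M_{q-1}∘⋯∘M_p): M ≅ I[1,4], I[2,4], I[4,4].
μ_θ-semistable layers: μ^(1)=27; μ^(2)=-13; μ^(3)=-21

((0, 0, 0, 3); (1, 1, 1, 0); (0, 1, 1, 0))


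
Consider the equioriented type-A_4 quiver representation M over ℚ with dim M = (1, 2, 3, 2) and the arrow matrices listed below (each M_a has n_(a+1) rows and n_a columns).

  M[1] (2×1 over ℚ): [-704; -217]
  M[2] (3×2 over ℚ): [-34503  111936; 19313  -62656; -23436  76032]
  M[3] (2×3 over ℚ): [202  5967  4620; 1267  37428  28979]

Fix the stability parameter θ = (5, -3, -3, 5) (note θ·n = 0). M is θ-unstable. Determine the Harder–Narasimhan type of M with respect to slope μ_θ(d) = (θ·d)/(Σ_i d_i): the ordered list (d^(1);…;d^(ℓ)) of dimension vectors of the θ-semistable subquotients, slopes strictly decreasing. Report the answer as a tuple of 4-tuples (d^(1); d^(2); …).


Interval decomposition of M: I[1,2], I[2,4], I[3,3], I[3,4].
HN type (ℓ=3): μ^(1)=5; μ^(2)=1; μ^(3)=-3

((0, 0, 0, 2); (1, 1, 0, 0); (0, 1, 3, 0))


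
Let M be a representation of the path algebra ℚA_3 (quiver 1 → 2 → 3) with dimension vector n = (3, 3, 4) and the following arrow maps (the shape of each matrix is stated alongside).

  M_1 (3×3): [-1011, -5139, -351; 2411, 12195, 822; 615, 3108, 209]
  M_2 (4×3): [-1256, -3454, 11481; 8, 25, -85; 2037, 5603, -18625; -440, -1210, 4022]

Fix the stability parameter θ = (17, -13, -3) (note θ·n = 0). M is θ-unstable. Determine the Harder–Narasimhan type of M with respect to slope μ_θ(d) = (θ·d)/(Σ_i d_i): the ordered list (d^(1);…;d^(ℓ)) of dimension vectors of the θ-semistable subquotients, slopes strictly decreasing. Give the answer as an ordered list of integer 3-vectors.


Interval decomposition of M: I[1,3]^3, I[3,3].
HN type (ℓ=2): μ^(1)=1/3; μ^(2)=-3

((3, 3, 3); (0, 0, 1))


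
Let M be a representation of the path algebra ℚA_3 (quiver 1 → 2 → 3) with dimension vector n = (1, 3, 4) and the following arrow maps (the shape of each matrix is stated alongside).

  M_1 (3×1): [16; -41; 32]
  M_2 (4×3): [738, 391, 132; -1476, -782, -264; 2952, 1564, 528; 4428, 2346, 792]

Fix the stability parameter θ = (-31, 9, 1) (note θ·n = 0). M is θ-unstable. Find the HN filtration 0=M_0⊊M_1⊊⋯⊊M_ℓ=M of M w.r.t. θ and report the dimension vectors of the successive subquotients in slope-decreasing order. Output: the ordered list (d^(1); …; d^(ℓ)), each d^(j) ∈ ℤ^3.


Barcode: M ≅ I[1,3], I[2,2]^2, I[3,3]^3. HN layers by μ_θ (4 steps, strictly decreasing):
  μ^(1)=9; μ^(2)=5; μ^(3)=1; μ^(4)=-31

((0, 2, 0); (0, 1, 1); (0, 0, 3); (1, 0, 0))


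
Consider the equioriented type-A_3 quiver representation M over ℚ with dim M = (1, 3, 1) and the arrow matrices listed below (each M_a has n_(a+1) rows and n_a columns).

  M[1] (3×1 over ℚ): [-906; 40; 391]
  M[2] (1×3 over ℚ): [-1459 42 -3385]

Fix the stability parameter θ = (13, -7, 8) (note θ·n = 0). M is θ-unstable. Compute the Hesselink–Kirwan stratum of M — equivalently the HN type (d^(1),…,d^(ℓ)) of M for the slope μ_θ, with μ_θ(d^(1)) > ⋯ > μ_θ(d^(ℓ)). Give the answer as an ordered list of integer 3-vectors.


Interval decomposition of M: I[1,3], I[2,2]^2.
HN type (ℓ=3): μ^(1)=8; μ^(2)=3; μ^(3)=-7

((0, 0, 1); (1, 1, 0); (0, 2, 0))


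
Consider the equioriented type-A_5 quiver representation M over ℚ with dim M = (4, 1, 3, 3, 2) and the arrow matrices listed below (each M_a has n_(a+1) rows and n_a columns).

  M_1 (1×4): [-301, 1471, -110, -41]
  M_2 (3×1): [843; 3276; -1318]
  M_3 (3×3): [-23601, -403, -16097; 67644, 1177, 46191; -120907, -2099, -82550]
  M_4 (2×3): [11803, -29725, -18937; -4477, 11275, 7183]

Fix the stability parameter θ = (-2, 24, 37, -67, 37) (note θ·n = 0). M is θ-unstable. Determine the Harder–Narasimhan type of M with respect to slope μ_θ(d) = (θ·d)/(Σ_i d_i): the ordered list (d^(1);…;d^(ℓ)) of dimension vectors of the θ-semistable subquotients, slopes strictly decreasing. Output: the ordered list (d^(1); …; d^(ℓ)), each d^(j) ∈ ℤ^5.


Via rank(M_{q-1}∘⋯∘M_p): M ≅ I[1,1]^3, I[1,4], I[3,4], I[3,5], I[5,5].
μ_θ-semistable layers: μ^(1)=37; μ^(2)=-2; μ^(3)=-15

((0, 0, 0, 0, 2); (4, 1, 1, 1, 0); (0, 0, 2, 2, 0))


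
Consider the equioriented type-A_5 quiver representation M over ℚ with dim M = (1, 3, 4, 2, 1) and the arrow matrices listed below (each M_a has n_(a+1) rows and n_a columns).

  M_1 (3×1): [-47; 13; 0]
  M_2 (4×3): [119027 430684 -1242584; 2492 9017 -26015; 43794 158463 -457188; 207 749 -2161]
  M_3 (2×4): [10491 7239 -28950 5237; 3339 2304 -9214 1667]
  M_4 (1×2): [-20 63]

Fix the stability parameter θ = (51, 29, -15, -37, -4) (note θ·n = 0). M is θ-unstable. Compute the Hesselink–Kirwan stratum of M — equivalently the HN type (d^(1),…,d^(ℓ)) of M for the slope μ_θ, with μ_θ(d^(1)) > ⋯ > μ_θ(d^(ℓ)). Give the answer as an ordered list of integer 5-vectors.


Barcode: M ≅ I[1,5], I[2,3]^2, I[3,4]. HN layers by μ_θ (3 steps, strictly decreasing):
  μ^(1)=7; μ^(2)=24/5; μ^(3)=-26

((0, 2, 2, 0, 0); (1, 1, 1, 1, 1); (0, 0, 1, 1, 0))


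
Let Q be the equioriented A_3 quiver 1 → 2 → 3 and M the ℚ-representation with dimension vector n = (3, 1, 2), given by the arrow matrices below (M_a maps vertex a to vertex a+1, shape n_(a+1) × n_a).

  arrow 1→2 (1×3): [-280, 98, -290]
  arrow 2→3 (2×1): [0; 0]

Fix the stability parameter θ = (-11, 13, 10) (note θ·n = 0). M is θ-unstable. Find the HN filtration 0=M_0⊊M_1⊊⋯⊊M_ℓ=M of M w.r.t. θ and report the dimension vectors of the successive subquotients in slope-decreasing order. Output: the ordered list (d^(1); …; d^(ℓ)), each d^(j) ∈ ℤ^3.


Via rank(M_{q-1}∘⋯∘M_p): M ≅ I[1,1]^2, I[1,2], I[3,3]^2.
μ_θ-semistable layers: μ^(1)=13; μ^(2)=10; μ^(3)=-11

((0, 1, 0); (0, 0, 2); (3, 0, 0))


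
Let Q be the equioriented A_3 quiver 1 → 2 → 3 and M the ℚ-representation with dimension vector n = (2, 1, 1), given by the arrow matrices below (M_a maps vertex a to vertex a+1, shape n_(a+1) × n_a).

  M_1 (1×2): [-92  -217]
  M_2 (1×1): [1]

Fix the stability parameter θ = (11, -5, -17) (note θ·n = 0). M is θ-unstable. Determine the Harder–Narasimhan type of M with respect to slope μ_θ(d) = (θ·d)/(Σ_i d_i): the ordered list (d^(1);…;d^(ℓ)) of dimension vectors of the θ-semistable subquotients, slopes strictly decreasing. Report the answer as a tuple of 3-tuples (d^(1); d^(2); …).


Interval decomposition of M: I[1,1], I[1,3].
HN type (ℓ=2): μ^(1)=11; μ^(2)=-11/3

((1, 0, 0); (1, 1, 1))


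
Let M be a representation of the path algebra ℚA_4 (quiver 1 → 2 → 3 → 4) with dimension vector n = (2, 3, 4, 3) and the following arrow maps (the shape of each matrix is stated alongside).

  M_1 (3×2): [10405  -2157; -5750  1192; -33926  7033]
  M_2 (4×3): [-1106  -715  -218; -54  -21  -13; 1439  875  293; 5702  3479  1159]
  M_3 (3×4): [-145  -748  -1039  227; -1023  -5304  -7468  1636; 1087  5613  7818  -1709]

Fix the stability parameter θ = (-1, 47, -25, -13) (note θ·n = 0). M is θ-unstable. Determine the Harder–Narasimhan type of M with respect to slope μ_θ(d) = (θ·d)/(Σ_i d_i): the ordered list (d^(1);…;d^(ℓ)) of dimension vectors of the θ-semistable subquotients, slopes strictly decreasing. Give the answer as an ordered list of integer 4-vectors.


Barcode: M ≅ I[1,4]^2, I[2,4], I[3,3]. HN layers by μ_θ (3 steps, strictly decreasing):
  μ^(1)=3; μ^(2)=-1; μ^(3)=-25

((0, 3, 3, 3); (2, 0, 0, 0); (0, 0, 1, 0))


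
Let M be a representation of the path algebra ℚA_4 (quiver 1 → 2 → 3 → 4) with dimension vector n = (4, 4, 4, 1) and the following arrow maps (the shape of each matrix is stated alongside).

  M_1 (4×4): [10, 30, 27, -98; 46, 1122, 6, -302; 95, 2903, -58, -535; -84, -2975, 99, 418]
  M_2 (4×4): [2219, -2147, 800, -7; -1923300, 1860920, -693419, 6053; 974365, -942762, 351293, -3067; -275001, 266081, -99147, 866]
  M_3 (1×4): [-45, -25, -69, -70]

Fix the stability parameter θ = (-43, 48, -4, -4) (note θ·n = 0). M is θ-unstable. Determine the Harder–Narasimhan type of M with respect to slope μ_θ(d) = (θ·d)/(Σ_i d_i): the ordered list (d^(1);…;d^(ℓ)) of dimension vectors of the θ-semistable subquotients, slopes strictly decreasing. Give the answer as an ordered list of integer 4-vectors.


Interval decomposition of M: I[1,2], I[1,3]^2, I[1,4], I[3,3].
HN type (ℓ=5): μ^(1)=48; μ^(2)=22; μ^(3)=40/3; μ^(4)=-4; μ^(5)=-43

((0, 1, 0, 0); (0, 2, 2, 0); (0, 1, 1, 1); (0, 0, 1, 0); (4, 0, 0, 0))


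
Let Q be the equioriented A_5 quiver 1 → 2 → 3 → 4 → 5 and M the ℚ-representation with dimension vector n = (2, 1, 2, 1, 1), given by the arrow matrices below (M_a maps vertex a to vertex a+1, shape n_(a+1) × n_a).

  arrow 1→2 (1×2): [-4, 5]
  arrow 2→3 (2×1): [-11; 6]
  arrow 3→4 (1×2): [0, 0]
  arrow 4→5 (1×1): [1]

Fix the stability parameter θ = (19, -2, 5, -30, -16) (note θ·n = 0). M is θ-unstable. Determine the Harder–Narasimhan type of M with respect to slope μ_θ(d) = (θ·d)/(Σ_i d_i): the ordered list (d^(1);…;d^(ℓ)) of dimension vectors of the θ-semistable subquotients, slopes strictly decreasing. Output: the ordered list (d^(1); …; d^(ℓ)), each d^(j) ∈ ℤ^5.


Interval decomposition of M: I[1,1], I[1,3], I[3,3], I[4,5].
HN type (ℓ=5): μ^(1)=19; μ^(2)=22/3; μ^(3)=5; μ^(4)=-16; μ^(5)=-30

((1, 0, 0, 0, 0); (1, 1, 1, 0, 0); (0, 0, 1, 0, 0); (0, 0, 0, 0, 1); (0, 0, 0, 1, 0))


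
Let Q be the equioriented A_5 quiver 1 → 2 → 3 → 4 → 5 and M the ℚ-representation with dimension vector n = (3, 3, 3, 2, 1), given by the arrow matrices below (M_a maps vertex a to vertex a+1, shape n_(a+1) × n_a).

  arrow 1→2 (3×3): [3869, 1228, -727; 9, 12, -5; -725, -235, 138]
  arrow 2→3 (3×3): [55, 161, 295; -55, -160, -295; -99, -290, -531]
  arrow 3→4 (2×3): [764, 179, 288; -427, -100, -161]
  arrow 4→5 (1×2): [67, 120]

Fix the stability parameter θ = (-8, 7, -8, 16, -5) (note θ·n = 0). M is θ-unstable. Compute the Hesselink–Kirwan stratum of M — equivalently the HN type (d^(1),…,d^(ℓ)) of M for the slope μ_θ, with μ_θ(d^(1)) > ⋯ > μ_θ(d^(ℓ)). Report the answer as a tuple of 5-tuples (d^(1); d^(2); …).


Via rank(M_{q-1}∘⋯∘M_p): M ≅ I[1,2], I[1,4], I[1,5], I[3,3].
μ_θ-semistable layers: μ^(1)=16; μ^(2)=7; μ^(3)=11/2; μ^(4)=-1/2; μ^(5)=-8

((0, 0, 0, 1, 0); (0, 1, 0, 0, 0); (0, 0, 0, 1, 1); (0, 2, 2, 0, 0); (3, 0, 1, 0, 0))
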